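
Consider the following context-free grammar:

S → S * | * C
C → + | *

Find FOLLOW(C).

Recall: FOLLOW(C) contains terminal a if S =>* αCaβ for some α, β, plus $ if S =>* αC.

We compute FOLLOW(C) using the standard algorithm.
FOLLOW(S) starts with {$}.
FIRST(C) = {*, +}
FIRST(S) = {*}
FOLLOW(C) = {$, *}
FOLLOW(S) = {$, *}
Therefore, FOLLOW(C) = {$, *}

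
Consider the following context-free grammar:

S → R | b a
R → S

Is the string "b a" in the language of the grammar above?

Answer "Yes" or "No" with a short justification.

Yes - a valid derivation exists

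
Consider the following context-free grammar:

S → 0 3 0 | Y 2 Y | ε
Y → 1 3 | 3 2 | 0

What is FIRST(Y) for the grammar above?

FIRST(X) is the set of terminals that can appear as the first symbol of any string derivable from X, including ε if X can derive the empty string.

We compute FIRST(Y) using the standard algorithm.
FIRST(S) = {0, 1, 3, ε}
FIRST(Y) = {0, 1, 3}
Therefore, FIRST(Y) = {0, 1, 3}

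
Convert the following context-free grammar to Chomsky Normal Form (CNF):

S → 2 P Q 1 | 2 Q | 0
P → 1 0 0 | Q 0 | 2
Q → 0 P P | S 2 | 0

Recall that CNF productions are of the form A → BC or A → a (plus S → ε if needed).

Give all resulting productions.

T2 → 2; T1 → 1; S → 0; T0 → 0; P → 2; Q → 0; S → T2 X0; X0 → P X1; X1 → Q T1; S → T2 Q; P → T1 X2; X2 → T0 T0; P → Q T0; Q → T0 X3; X3 → P P; Q → S T2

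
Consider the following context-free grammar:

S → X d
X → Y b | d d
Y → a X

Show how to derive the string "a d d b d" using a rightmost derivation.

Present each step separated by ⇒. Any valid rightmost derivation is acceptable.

S ⇒ X d ⇒ Y b d ⇒ a X b d ⇒ a d d b d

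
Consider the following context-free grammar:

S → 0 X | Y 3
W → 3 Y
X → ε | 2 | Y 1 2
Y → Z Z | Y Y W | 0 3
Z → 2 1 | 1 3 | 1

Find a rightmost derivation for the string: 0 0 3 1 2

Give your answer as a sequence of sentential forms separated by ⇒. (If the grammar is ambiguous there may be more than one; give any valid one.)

S ⇒ 0 X ⇒ 0 Y 1 2 ⇒ 0 0 3 1 2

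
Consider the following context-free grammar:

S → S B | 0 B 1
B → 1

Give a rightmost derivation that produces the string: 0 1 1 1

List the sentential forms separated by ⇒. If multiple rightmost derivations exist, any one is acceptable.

S ⇒ S B ⇒ S 1 ⇒ 0 B 1 1 ⇒ 0 1 1 1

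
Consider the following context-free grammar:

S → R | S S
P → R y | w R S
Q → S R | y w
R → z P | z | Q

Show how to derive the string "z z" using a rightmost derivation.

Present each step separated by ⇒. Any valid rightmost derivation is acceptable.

S ⇒ S S ⇒ S R ⇒ S z ⇒ R z ⇒ z z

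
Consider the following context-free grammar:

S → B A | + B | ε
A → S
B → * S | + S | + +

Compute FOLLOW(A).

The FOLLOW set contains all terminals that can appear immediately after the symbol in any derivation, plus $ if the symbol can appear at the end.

We compute FOLLOW(A) using the standard algorithm.
FOLLOW(S) starts with {$}.
FIRST(A) = {*, +, ε}
FIRST(B) = {*, +}
FIRST(S) = {*, +, ε}
FOLLOW(A) = {$, *, +}
FOLLOW(B) = {$, *, +}
FOLLOW(S) = {$, *, +}
Therefore, FOLLOW(A) = {$, *, +}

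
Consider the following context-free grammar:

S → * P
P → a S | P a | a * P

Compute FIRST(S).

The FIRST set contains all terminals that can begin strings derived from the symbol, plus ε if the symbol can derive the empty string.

We compute FIRST(S) using the standard algorithm.
FIRST(P) = {a}
FIRST(S) = {*}
Therefore, FIRST(S) = {*}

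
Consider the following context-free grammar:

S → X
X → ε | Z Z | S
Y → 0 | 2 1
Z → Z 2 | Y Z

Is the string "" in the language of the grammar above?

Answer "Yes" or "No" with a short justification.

Yes - a valid derivation exists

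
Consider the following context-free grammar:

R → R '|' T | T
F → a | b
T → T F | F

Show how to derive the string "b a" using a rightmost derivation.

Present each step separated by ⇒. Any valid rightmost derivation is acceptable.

R ⇒ T ⇒ T F ⇒ T a ⇒ F a ⇒ b a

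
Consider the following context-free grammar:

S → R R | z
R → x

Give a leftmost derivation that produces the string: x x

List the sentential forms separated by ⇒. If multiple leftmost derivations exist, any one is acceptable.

S ⇒ R R ⇒ x R ⇒ x x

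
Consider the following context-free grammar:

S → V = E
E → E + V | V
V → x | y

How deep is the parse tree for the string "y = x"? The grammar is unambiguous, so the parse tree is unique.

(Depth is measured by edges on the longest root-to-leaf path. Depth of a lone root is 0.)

3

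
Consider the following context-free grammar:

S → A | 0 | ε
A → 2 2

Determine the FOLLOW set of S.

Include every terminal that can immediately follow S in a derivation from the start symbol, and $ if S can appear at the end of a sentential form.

We compute FOLLOW(S) using the standard algorithm.
FOLLOW(S) starts with {$}.
FIRST(A) = {2}
FIRST(S) = {0, 2, ε}
FOLLOW(A) = {$}
FOLLOW(S) = {$}
Therefore, FOLLOW(S) = {$}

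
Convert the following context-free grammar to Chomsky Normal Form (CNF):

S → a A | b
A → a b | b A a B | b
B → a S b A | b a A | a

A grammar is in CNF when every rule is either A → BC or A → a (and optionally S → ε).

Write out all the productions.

TA → a; S → b; TB → b; A → b; B → a; S → TA A; A → TA TB; A → TB X0; X0 → A X1; X1 → TA B; B → TA X2; X2 → S X3; X3 → TB A; B → TB X4; X4 → TA A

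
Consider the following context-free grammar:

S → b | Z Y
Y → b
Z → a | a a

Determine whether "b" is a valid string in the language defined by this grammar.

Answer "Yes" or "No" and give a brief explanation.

Yes - a valid derivation exists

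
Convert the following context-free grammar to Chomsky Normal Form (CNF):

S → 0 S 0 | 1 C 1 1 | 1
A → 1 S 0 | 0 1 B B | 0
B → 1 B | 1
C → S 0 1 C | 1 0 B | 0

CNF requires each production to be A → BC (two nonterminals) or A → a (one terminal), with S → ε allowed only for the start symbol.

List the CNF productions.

T0 → 0; T1 → 1; S → 1; A → 0; B → 1; C → 0; S → T0 X0; X0 → S T0; S → T1 X1; X1 → C X2; X2 → T1 T1; A → T1 X3; X3 → S T0; A → T0 X4; X4 → T1 X5; X5 → B B; B → T1 B; C → S X6; X6 → T0 X7; X7 → T1 C; C → T1 X8; X8 → T0 B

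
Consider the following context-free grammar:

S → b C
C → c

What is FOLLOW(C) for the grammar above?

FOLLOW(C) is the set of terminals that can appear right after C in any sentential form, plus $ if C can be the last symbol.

We compute FOLLOW(C) using the standard algorithm.
FOLLOW(S) starts with {$}.
FIRST(C) = {c}
FIRST(S) = {b}
FOLLOW(C) = {$}
FOLLOW(S) = {$}
Therefore, FOLLOW(C) = {$}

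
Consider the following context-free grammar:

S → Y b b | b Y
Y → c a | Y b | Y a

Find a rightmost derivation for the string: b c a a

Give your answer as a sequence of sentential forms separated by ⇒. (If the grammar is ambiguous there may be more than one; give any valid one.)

S ⇒ b Y ⇒ b Y a ⇒ b c a a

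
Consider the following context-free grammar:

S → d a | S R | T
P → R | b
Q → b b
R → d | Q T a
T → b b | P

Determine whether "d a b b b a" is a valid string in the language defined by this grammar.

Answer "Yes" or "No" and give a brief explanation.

Yes - a valid derivation exists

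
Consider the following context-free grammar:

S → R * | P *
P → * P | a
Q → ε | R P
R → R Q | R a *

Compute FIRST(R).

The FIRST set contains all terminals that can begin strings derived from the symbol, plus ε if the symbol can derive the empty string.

We compute FIRST(R) using the standard algorithm.
FIRST(P) = {*, a}
FIRST(Q) = {ε}
FIRST(R) = {}
FIRST(S) = {*, a}
Therefore, FIRST(R) = {}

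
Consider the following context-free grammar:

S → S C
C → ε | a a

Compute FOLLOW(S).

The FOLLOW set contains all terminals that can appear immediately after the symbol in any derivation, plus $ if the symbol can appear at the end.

We compute FOLLOW(S) using the standard algorithm.
FOLLOW(S) starts with {$}.
FIRST(C) = {a, ε}
FIRST(S) = {}
FOLLOW(C) = {$, a}
FOLLOW(S) = {$, a}
Therefore, FOLLOW(S) = {$, a}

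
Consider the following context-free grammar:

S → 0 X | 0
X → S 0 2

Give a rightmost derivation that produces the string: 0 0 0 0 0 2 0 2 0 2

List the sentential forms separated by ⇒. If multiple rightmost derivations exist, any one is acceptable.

S ⇒ 0 X ⇒ 0 S 0 2 ⇒ 0 0 X 0 2 ⇒ 0 0 S 0 2 0 2 ⇒ 0 0 0 X 0 2 0 2 ⇒ 0 0 0 S 0 2 0 2 0 2 ⇒ 0 0 0 0 0 2 0 2 0 2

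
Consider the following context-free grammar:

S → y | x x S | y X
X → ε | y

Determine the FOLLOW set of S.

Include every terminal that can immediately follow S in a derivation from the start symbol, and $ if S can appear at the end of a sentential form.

We compute FOLLOW(S) using the standard algorithm.
FOLLOW(S) starts with {$}.
FIRST(S) = {x, y}
FIRST(X) = {y, ε}
FOLLOW(S) = {$}
FOLLOW(X) = {$}
Therefore, FOLLOW(S) = {$}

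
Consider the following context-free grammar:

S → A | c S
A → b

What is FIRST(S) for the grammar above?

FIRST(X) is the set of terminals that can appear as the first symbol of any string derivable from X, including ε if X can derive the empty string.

We compute FIRST(S) using the standard algorithm.
FIRST(A) = {b}
FIRST(S) = {b, c}
Therefore, FIRST(S) = {b, c}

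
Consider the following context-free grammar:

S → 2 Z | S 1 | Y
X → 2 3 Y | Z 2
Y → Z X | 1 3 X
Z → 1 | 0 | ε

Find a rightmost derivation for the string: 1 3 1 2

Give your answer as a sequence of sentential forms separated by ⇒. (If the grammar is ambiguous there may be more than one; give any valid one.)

S ⇒ Y ⇒ 1 3 X ⇒ 1 3 Z 2 ⇒ 1 3 1 2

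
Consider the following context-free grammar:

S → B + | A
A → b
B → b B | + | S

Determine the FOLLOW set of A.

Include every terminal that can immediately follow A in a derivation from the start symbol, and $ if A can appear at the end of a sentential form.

We compute FOLLOW(A) using the standard algorithm.
FOLLOW(S) starts with {$}.
FIRST(A) = {b}
FIRST(B) = {+, b}
FIRST(S) = {+, b}
FOLLOW(A) = {$, +}
FOLLOW(B) = {+}
FOLLOW(S) = {$, +}
Therefore, FOLLOW(A) = {$, +}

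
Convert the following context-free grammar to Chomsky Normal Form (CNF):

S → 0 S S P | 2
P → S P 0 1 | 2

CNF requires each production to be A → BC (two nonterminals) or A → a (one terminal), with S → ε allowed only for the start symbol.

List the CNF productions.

T0 → 0; S → 2; T1 → 1; P → 2; S → T0 X0; X0 → S X1; X1 → S P; P → S X2; X2 → P X3; X3 → T0 T1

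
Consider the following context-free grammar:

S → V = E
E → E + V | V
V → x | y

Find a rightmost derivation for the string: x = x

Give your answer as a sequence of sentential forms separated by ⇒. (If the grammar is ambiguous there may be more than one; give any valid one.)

S ⇒ V = E ⇒ V = V ⇒ V = x ⇒ x = x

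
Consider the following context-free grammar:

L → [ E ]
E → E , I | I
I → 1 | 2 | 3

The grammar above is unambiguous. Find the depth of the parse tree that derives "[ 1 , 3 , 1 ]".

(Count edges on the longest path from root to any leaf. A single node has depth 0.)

5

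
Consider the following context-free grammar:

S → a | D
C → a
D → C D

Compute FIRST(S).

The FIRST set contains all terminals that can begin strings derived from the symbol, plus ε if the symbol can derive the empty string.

We compute FIRST(S) using the standard algorithm.
FIRST(C) = {a}
FIRST(D) = {a}
FIRST(S) = {a}
Therefore, FIRST(S) = {a}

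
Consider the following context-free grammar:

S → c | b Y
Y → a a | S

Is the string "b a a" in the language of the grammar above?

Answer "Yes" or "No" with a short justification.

Yes - a valid derivation exists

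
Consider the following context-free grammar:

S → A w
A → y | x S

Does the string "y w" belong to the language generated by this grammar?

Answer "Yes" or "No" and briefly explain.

Yes - a valid derivation exists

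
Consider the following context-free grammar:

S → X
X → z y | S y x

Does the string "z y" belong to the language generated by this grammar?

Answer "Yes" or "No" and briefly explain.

Yes - a valid derivation exists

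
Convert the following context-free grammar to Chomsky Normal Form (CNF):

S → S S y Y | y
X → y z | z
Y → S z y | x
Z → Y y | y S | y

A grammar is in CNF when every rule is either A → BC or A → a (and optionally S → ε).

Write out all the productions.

TY → y; S → y; TZ → z; X → z; Y → x; Z → y; S → S X0; X0 → S X1; X1 → TY Y; X → TY TZ; Y → S X2; X2 → TZ TY; Z → Y TY; Z → TY S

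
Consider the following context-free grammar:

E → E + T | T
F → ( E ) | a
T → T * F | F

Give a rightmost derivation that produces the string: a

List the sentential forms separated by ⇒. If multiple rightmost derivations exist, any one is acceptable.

E ⇒ T ⇒ F ⇒ a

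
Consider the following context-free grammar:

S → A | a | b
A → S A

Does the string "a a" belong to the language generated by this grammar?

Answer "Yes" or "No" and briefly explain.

No - no valid derivation exists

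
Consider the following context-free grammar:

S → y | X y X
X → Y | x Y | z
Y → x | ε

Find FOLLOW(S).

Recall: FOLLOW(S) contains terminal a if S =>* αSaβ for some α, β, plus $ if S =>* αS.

We compute FOLLOW(S) using the standard algorithm.
FOLLOW(S) starts with {$}.
FIRST(S) = {x, y, z}
FIRST(X) = {x, z, ε}
FIRST(Y) = {x, ε}
FOLLOW(S) = {$}
FOLLOW(X) = {$, y}
FOLLOW(Y) = {$, y}
Therefore, FOLLOW(S) = {$}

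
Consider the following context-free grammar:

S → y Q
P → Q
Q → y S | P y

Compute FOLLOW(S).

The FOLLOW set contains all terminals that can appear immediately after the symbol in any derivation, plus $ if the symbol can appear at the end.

We compute FOLLOW(S) using the standard algorithm.
FOLLOW(S) starts with {$}.
FIRST(P) = {y}
FIRST(Q) = {y}
FIRST(S) = {y}
FOLLOW(P) = {y}
FOLLOW(Q) = {$, y}
FOLLOW(S) = {$, y}
Therefore, FOLLOW(S) = {$, y}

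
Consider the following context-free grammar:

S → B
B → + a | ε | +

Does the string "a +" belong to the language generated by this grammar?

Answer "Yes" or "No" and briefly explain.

No - no valid derivation exists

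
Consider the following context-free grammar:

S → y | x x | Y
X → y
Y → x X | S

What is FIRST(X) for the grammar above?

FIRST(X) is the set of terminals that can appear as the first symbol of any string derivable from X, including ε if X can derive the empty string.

We compute FIRST(X) using the standard algorithm.
FIRST(S) = {x, y}
FIRST(X) = {y}
FIRST(Y) = {x, y}
Therefore, FIRST(X) = {y}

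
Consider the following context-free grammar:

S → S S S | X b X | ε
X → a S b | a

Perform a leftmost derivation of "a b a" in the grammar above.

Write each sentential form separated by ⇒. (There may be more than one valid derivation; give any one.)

S ⇒ S S S ⇒ S S ⇒ X b X S ⇒ a b X S ⇒ a b a S ⇒ a b a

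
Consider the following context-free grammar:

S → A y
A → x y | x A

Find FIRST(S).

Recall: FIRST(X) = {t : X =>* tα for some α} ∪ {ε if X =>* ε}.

We compute FIRST(S) using the standard algorithm.
FIRST(A) = {x}
FIRST(S) = {x}
Therefore, FIRST(S) = {x}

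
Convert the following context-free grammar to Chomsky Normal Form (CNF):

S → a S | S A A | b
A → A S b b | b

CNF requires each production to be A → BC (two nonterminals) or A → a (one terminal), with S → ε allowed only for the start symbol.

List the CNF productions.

TA → a; S → b; TB → b; A → b; S → TA S; S → S X0; X0 → A A; A → A X1; X1 → S X2; X2 → TB TB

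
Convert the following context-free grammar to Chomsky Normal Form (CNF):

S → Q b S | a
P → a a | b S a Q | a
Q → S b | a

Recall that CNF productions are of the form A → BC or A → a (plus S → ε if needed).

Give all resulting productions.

TB → b; S → a; TA → a; P → a; Q → a; S → Q X0; X0 → TB S; P → TA TA; P → TB X1; X1 → S X2; X2 → TA Q; Q → S TB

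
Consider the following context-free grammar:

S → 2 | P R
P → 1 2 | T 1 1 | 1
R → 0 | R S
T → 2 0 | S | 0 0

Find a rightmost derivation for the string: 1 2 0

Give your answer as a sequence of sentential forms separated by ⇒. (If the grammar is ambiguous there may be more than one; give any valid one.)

S ⇒ P R ⇒ P 0 ⇒ 1 2 0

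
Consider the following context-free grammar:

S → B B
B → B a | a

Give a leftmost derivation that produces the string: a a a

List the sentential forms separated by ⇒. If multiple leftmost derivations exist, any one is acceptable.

S ⇒ B B ⇒ B a B ⇒ a a B ⇒ a a a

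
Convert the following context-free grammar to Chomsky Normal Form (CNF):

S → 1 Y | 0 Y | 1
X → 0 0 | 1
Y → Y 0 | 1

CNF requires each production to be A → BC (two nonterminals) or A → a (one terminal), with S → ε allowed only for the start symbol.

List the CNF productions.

T1 → 1; T0 → 0; S → 1; X → 1; Y → 1; S → T1 Y; S → T0 Y; X → T0 T0; Y → Y T0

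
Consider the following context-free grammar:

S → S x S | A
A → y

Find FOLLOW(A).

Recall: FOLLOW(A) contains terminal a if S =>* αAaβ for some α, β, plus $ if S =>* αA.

We compute FOLLOW(A) using the standard algorithm.
FOLLOW(S) starts with {$}.
FIRST(A) = {y}
FIRST(S) = {y}
FOLLOW(A) = {$, x}
FOLLOW(S) = {$, x}
Therefore, FOLLOW(A) = {$, x}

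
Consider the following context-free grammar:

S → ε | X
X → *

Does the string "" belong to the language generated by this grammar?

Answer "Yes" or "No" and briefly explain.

Yes - a valid derivation exists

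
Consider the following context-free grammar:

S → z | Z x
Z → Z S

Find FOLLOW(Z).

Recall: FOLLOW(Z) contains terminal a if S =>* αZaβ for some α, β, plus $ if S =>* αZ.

We compute FOLLOW(Z) using the standard algorithm.
FOLLOW(S) starts with {$}.
FIRST(S) = {z}
FIRST(Z) = {}
FOLLOW(S) = {$, x, z}
FOLLOW(Z) = {x, z}
Therefore, FOLLOW(Z) = {x, z}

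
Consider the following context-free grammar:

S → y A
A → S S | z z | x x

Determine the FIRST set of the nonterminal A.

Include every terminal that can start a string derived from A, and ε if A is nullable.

We compute FIRST(A) using the standard algorithm.
FIRST(A) = {x, y, z}
FIRST(S) = {y}
Therefore, FIRST(A) = {x, y, z}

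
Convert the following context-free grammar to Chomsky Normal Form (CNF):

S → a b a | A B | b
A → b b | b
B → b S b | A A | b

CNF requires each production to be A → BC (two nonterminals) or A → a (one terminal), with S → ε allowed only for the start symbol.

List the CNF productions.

TA → a; TB → b; S → b; A → b; B → b; S → TA X0; X0 → TB TA; S → A B; A → TB TB; B → TB X1; X1 → S TB; B → A A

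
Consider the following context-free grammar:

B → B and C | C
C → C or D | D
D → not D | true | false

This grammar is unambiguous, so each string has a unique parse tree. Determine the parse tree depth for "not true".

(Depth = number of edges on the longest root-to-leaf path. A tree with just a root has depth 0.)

4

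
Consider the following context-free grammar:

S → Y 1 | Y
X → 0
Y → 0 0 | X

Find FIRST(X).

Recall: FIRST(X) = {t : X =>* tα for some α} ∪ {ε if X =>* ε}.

We compute FIRST(X) using the standard algorithm.
FIRST(S) = {0}
FIRST(X) = {0}
FIRST(Y) = {0}
Therefore, FIRST(X) = {0}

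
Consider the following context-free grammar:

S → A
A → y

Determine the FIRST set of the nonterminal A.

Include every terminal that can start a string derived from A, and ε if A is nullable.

We compute FIRST(A) using the standard algorithm.
FIRST(A) = {y}
FIRST(S) = {y}
Therefore, FIRST(A) = {y}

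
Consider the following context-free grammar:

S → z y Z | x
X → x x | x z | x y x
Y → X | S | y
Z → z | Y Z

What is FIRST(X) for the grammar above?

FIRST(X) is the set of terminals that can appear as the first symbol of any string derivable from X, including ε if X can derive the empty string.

We compute FIRST(X) using the standard algorithm.
FIRST(S) = {x, z}
FIRST(X) = {x}
FIRST(Y) = {x, y, z}
FIRST(Z) = {x, y, z}
Therefore, FIRST(X) = {x}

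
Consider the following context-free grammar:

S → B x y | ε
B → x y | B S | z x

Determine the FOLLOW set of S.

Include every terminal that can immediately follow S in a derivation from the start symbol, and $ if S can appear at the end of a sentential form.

We compute FOLLOW(S) using the standard algorithm.
FOLLOW(S) starts with {$}.
FIRST(B) = {x, z}
FIRST(S) = {x, z, ε}
FOLLOW(B) = {x, z}
FOLLOW(S) = {$, x, z}
Therefore, FOLLOW(S) = {$, x, z}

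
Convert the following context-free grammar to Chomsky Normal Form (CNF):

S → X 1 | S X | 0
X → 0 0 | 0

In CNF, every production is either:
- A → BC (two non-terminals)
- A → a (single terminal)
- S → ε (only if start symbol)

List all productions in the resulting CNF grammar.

T1 → 1; S → 0; T0 → 0; X → 0; S → X T1; S → S X; X → T0 T0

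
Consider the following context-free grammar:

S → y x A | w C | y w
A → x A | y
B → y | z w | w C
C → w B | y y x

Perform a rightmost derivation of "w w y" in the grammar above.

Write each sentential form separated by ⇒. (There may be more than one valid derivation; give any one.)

S ⇒ w C ⇒ w w B ⇒ w w y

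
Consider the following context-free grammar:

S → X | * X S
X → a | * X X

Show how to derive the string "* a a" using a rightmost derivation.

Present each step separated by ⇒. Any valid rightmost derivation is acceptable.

S ⇒ X ⇒ * X X ⇒ * X a ⇒ * a a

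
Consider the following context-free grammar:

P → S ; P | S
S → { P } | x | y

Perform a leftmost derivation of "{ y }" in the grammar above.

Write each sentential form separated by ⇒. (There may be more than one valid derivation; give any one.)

P ⇒ S ⇒ { P } ⇒ { S } ⇒ { y }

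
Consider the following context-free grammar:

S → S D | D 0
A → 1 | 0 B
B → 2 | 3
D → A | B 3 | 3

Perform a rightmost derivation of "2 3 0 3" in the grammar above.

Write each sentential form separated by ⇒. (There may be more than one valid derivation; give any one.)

S ⇒ S D ⇒ S 3 ⇒ D 0 3 ⇒ B 3 0 3 ⇒ 2 3 0 3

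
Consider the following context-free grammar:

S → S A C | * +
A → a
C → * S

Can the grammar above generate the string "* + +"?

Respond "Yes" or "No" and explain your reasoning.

No - no valid derivation exists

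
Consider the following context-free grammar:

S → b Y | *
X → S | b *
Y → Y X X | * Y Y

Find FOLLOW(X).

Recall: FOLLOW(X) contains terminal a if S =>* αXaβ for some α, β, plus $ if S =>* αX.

We compute FOLLOW(X) using the standard algorithm.
FOLLOW(S) starts with {$}.
FIRST(S) = {*, b}
FIRST(X) = {*, b}
FIRST(Y) = {*}
FOLLOW(S) = {$, *, b}
FOLLOW(X) = {$, *, b}
FOLLOW(Y) = {$, *, b}
Therefore, FOLLOW(X) = {$, *, b}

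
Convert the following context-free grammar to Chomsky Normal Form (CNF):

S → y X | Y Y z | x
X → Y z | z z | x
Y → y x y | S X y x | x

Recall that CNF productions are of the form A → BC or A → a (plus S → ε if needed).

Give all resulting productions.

TY → y; TZ → z; S → x; X → x; TX → x; Y → x; S → TY X; S → Y X0; X0 → Y TZ; X → Y TZ; X → TZ TZ; Y → TY X1; X1 → TX TY; Y → S X2; X2 → X X3; X3 → TY TX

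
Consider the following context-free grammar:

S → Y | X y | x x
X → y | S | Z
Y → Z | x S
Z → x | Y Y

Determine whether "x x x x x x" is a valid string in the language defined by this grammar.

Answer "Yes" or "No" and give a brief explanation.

Yes - a valid derivation exists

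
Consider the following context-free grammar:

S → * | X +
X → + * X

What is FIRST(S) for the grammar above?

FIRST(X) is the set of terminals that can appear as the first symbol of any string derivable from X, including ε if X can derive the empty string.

We compute FIRST(S) using the standard algorithm.
FIRST(S) = {*, +}
FIRST(X) = {+}
Therefore, FIRST(S) = {*, +}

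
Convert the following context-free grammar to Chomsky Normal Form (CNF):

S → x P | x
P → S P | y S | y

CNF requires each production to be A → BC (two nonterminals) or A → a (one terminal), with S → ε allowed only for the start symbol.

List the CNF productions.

TX → x; S → x; TY → y; P → y; S → TX P; P → S P; P → TY S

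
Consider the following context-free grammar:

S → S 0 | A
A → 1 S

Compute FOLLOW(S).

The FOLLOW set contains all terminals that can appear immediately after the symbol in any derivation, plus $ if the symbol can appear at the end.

We compute FOLLOW(S) using the standard algorithm.
FOLLOW(S) starts with {$}.
FIRST(A) = {1}
FIRST(S) = {1}
FOLLOW(A) = {$, 0}
FOLLOW(S) = {$, 0}
Therefore, FOLLOW(S) = {$, 0}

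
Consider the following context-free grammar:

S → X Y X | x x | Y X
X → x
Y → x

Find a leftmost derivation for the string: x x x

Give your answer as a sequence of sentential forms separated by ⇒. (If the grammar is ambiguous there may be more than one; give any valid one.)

S ⇒ X Y X ⇒ x Y X ⇒ x x X ⇒ x x x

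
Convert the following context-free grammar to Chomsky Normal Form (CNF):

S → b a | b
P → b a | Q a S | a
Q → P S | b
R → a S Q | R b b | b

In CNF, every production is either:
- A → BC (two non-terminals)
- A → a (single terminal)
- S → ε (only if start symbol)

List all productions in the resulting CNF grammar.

TB → b; TA → a; S → b; P → a; Q → b; R → b; S → TB TA; P → TB TA; P → Q X0; X0 → TA S; Q → P S; R → TA X1; X1 → S Q; R → R X2; X2 → TB TB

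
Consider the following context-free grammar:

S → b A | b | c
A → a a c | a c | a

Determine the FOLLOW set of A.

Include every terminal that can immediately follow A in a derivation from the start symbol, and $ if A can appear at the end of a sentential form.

We compute FOLLOW(A) using the standard algorithm.
FOLLOW(S) starts with {$}.
FIRST(A) = {a}
FIRST(S) = {b, c}
FOLLOW(A) = {$}
FOLLOW(S) = {$}
Therefore, FOLLOW(A) = {$}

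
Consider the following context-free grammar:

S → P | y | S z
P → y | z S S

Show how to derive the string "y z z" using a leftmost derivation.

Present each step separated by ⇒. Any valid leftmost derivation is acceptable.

S ⇒ S z ⇒ S z z ⇒ y z z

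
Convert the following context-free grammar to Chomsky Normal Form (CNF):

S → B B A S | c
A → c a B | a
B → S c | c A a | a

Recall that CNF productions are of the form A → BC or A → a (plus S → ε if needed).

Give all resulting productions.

S → c; TC → c; TA → a; A → a; B → a; S → B X0; X0 → B X1; X1 → A S; A → TC X2; X2 → TA B; B → S TC; B → TC X3; X3 → A TA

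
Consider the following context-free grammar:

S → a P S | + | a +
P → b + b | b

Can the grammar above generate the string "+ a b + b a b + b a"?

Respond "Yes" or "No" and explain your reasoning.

No - no valid derivation exists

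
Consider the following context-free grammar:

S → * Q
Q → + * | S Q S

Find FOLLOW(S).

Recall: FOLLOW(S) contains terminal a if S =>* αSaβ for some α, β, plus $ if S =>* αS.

We compute FOLLOW(S) using the standard algorithm.
FOLLOW(S) starts with {$}.
FIRST(Q) = {*, +}
FIRST(S) = {*}
FOLLOW(Q) = {$, *, +}
FOLLOW(S) = {$, *, +}
Therefore, FOLLOW(S) = {$, *, +}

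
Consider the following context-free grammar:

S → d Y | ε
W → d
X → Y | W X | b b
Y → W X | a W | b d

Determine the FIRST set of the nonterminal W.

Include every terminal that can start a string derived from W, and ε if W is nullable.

We compute FIRST(W) using the standard algorithm.
FIRST(S) = {d, ε}
FIRST(W) = {d}
FIRST(X) = {a, b, d}
FIRST(Y) = {a, b, d}
Therefore, FIRST(W) = {d}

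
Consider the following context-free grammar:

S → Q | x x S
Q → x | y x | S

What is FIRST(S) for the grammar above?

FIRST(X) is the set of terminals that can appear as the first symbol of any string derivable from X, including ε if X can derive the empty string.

We compute FIRST(S) using the standard algorithm.
FIRST(Q) = {x, y}
FIRST(S) = {x, y}
Therefore, FIRST(S) = {x, y}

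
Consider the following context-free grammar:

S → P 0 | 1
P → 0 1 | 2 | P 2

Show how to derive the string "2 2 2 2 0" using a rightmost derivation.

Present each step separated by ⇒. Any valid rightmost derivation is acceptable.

S ⇒ P 0 ⇒ P 2 0 ⇒ P 2 2 0 ⇒ P 2 2 2 0 ⇒ 2 2 2 2 0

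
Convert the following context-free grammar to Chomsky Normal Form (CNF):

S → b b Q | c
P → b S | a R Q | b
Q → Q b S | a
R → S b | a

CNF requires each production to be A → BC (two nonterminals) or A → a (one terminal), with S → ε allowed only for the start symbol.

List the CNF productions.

TB → b; S → c; TA → a; P → b; Q → a; R → a; S → TB X0; X0 → TB Q; P → TB S; P → TA X1; X1 → R Q; Q → Q X2; X2 → TB S; R → S TB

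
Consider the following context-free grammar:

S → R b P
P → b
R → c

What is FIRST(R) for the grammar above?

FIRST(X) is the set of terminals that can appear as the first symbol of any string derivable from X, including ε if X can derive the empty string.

We compute FIRST(R) using the standard algorithm.
FIRST(P) = {b}
FIRST(R) = {c}
FIRST(S) = {c}
Therefore, FIRST(R) = {c}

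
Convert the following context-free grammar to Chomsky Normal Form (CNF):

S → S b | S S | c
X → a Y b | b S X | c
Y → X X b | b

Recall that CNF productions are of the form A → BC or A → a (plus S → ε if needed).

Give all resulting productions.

TB → b; S → c; TA → a; X → c; Y → b; S → S TB; S → S S; X → TA X0; X0 → Y TB; X → TB X1; X1 → S X; Y → X X2; X2 → X TB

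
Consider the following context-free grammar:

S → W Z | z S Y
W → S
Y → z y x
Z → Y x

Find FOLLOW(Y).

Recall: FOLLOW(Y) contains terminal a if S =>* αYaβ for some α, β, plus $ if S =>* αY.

We compute FOLLOW(Y) using the standard algorithm.
FOLLOW(S) starts with {$}.
FIRST(S) = {z}
FIRST(W) = {z}
FIRST(Y) = {z}
FIRST(Z) = {z}
FOLLOW(S) = {$, z}
FOLLOW(W) = {z}
FOLLOW(Y) = {$, x, z}
FOLLOW(Z) = {$, z}
Therefore, FOLLOW(Y) = {$, x, z}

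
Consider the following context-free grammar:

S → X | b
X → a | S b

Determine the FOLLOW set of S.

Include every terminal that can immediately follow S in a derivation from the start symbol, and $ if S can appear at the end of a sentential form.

We compute FOLLOW(S) using the standard algorithm.
FOLLOW(S) starts with {$}.
FIRST(S) = {a, b}
FIRST(X) = {a, b}
FOLLOW(S) = {$, b}
FOLLOW(X) = {$, b}
Therefore, FOLLOW(S) = {$, b}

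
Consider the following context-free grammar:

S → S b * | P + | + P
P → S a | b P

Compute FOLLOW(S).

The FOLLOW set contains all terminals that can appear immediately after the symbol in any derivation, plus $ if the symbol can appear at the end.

We compute FOLLOW(S) using the standard algorithm.
FOLLOW(S) starts with {$}.
FIRST(P) = {+, b}
FIRST(S) = {+, b}
FOLLOW(P) = {$, +, a, b}
FOLLOW(S) = {$, a, b}
Therefore, FOLLOW(S) = {$, a, b}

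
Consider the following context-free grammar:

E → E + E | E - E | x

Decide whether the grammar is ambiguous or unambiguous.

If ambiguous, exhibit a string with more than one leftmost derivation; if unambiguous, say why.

Ambiguous - the string 'x - x - x - x + x + x' has two distinct leftmost derivations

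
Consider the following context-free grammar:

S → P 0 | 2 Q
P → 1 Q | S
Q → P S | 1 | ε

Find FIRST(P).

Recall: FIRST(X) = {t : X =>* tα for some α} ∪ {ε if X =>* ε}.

We compute FIRST(P) using the standard algorithm.
FIRST(P) = {1, 2}
FIRST(Q) = {1, 2, ε}
FIRST(S) = {1, 2}
Therefore, FIRST(P) = {1, 2}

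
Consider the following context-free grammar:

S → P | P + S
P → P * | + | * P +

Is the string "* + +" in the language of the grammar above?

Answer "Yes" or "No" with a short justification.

Yes - a valid derivation exists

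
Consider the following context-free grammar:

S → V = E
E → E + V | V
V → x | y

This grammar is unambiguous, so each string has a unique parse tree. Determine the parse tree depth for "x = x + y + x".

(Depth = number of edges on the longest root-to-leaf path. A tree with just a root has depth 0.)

5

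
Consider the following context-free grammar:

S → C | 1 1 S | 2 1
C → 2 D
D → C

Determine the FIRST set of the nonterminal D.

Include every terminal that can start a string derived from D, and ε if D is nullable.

We compute FIRST(D) using the standard algorithm.
FIRST(C) = {2}
FIRST(D) = {2}
FIRST(S) = {1, 2}
Therefore, FIRST(D) = {2}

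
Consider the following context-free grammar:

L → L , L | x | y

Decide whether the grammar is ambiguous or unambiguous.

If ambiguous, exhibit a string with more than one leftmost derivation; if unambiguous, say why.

Ambiguous - the string 'x , y , y , y , y' has two distinct leftmost derivations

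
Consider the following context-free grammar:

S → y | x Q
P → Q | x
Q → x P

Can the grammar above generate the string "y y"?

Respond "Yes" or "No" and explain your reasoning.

No - no valid derivation exists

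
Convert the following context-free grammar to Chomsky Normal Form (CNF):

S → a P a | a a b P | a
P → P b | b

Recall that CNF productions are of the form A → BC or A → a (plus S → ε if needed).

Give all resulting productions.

TA → a; TB → b; S → a; P → b; S → TA X0; X0 → P TA; S → TA X1; X1 → TA X2; X2 → TB P; P → P TB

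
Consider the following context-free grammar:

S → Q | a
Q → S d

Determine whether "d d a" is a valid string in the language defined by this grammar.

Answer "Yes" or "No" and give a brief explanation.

No - no valid derivation exists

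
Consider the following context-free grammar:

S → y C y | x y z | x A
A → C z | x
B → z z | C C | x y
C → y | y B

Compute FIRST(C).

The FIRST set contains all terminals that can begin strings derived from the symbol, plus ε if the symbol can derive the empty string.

We compute FIRST(C) using the standard algorithm.
FIRST(A) = {x, y}
FIRST(B) = {x, y, z}
FIRST(C) = {y}
FIRST(S) = {x, y}
Therefore, FIRST(C) = {y}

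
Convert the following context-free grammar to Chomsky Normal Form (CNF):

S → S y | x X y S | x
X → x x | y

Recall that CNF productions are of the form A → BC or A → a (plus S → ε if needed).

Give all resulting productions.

TY → y; TX → x; S → x; X → y; S → S TY; S → TX X0; X0 → X X1; X1 → TY S; X → TX TX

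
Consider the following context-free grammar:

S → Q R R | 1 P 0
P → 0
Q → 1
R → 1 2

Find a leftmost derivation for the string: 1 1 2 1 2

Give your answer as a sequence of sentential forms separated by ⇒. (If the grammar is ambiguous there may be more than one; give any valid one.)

S ⇒ Q R R ⇒ 1 R R ⇒ 1 1 2 R ⇒ 1 1 2 1 2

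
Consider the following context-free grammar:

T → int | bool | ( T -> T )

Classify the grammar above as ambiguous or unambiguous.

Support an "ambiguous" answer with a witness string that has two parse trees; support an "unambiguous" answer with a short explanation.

Unambiguous - every string in the language has a unique parse tree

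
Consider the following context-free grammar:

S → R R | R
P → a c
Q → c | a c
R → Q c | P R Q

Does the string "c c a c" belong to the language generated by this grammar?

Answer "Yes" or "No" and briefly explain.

No - no valid derivation exists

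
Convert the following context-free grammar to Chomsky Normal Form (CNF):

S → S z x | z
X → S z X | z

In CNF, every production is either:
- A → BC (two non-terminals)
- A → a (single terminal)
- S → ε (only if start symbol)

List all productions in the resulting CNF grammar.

TZ → z; TX → x; S → z; X → z; S → S X0; X0 → TZ TX; X → S X1; X1 → TZ X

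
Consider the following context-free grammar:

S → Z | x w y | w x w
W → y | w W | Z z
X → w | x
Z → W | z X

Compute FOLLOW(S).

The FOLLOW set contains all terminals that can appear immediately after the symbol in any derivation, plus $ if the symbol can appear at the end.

We compute FOLLOW(S) using the standard algorithm.
FOLLOW(S) starts with {$}.
FIRST(S) = {w, x, y, z}
FIRST(W) = {w, y, z}
FIRST(X) = {w, x}
FIRST(Z) = {w, y, z}
FOLLOW(S) = {$}
FOLLOW(W) = {$, z}
FOLLOW(X) = {$, z}
FOLLOW(Z) = {$, z}
Therefore, FOLLOW(S) = {$}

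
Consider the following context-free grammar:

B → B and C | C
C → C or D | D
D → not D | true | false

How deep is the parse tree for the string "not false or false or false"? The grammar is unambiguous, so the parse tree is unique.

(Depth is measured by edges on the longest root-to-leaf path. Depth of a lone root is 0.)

6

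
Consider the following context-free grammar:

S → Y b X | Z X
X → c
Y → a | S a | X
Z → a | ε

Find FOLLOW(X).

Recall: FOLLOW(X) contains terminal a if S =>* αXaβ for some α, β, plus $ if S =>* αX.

We compute FOLLOW(X) using the standard algorithm.
FOLLOW(S) starts with {$}.
FIRST(S) = {a, c}
FIRST(X) = {c}
FIRST(Y) = {a, c}
FIRST(Z) = {a, ε}
FOLLOW(S) = {$, a}
FOLLOW(X) = {$, a, b}
FOLLOW(Y) = {b}
FOLLOW(Z) = {c}
Therefore, FOLLOW(X) = {$, a, b}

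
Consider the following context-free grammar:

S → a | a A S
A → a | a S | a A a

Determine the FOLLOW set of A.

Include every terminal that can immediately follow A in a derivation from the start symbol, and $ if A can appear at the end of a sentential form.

We compute FOLLOW(A) using the standard algorithm.
FOLLOW(S) starts with {$}.
FIRST(A) = {a}
FIRST(S) = {a}
FOLLOW(A) = {a}
FOLLOW(S) = {$, a}
Therefore, FOLLOW(A) = {a}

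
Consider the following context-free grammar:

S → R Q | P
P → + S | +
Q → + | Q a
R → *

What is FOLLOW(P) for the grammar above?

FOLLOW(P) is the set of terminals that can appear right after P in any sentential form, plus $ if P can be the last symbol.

We compute FOLLOW(P) using the standard algorithm.
FOLLOW(S) starts with {$}.
FIRST(P) = {+}
FIRST(Q) = {+}
FIRST(R) = {*}
FIRST(S) = {*, +}
FOLLOW(P) = {$}
FOLLOW(Q) = {$, a}
FOLLOW(R) = {+}
FOLLOW(S) = {$}
Therefore, FOLLOW(P) = {$}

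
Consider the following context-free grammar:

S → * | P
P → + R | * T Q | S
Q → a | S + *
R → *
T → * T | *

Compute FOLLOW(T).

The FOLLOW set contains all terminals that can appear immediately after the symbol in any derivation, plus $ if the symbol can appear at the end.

We compute FOLLOW(T) using the standard algorithm.
FOLLOW(S) starts with {$}.
FIRST(P) = {*, +}
FIRST(Q) = {*, +, a}
FIRST(R) = {*}
FIRST(S) = {*, +}
FIRST(T) = {*}
FOLLOW(P) = {$, +}
FOLLOW(Q) = {$, +}
FOLLOW(R) = {$, +}
FOLLOW(S) = {$, +}
FOLLOW(T) = {*, +, a}
Therefore, FOLLOW(T) = {*, +, a}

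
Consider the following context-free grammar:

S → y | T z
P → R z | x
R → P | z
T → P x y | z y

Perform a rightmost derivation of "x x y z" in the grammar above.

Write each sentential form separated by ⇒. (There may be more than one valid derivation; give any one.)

S ⇒ T z ⇒ P x y z ⇒ x x y z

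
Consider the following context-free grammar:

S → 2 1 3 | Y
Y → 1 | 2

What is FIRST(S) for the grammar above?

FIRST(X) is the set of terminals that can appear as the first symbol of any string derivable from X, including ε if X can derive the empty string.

We compute FIRST(S) using the standard algorithm.
FIRST(S) = {1, 2}
FIRST(Y) = {1, 2}
Therefore, FIRST(S) = {1, 2}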